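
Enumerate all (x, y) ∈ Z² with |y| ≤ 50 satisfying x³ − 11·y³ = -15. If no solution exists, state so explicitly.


The equation is x³ - 11y³ = -15. For fixed y, x³ = 11·y³ − 15, so a solution requires the RHS to be a perfect cube.
Strategy: iterate y from -50 to 50, compute RHS = 11·y³ − 15, and check whether it is a (positive or negative) perfect cube.
Check small values of y:
  y = 0: RHS = -15 is not a perfect cube.
  y = 1: RHS = -4 is not a perfect cube.
  y = -1: RHS = -26 is not a perfect cube.
  y = 2: RHS = 73 is not a perfect cube.
  y = -2: RHS = -103 is not a perfect cube.
  y = 3: RHS = 282 is not a perfect cube.
  y = -3: RHS = -312 is not a perfect cube.
Continuing the search up to |y| = 50 finds no solutions either.
No (x, y) in the scanned range satisfies the equation.

No integer solutions with |y| ≤ 50.


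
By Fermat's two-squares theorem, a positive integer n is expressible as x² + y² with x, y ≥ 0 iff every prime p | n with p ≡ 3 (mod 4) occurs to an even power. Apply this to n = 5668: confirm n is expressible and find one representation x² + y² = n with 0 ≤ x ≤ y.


Step 1: Factor n = 5668 = 2^2 · 13 · 109.
Step 2: Check the mod-4 condition on each prime factor: 2 = 2 (special); 13 ≡ 1 (mod 4), exponent 1; 109 ≡ 1 (mod 4), exponent 1.
All primes ≡ 3 (mod 4) appear to even exponent (or don't appear), so by the two-squares theorem n IS expressible as a sum of two squares.
Step 3: Build a representation. Group n = k² · m with k = 2 and m = 13 · 109 = 1417 (a product of primes ≡ 1 (mod 4)); a representation of m scales to one of n via (k·x)² + (k·y)² = k²(x² + y²). Each prime p ≡ 1 (mod 4) is itself a sum of two squares; find a² by testing p − a² for a perfect square:
  13: 13 − 1² = 12, 13 − 2² = 9 = 3² ⇒ 13 = 2² + 3².
  109: 109 − 1² = 108, 109 − 2² = 105, 109 − 3² = 100 = 10² ⇒ 109 = 3² + 10².
  Combine using the Brahmagupta–Fibonacci identity (a² + b²)(c² + d²) = (ac − bd)² + (ad + bc)² = (ac + bd)² + (ad − bc)²:
  13 · 109 = 1417: from (2² + 3²)(3² + 10²), take (2·3 − 3·10, 2·10 + 3·3) = (6 − 30, 20 + 9) = (-24, 29); dropping signs (only squares matter) gives (24, 29); check 24² + 29² = 576 + 841 = 1417 ✓.
  Scale by k = 2: (2·24, 2·29) = (48, 58).
Step 4: Order so x ≤ y and verify: 48² + 58² = 2304 + 3364 = 5668 = n. ✓

n = 5668 = 48² + 58² (one valid representation with x ≤ y).


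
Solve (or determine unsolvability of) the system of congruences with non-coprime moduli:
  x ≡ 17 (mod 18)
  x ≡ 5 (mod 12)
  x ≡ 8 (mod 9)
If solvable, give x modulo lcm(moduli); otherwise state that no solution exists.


Moduli 18, 12, 9 are not pairwise coprime, so CRT works modulo lcm(m_i) when all pairwise compatibility conditions hold.
Pairwise compatibility: gcd(m_i, m_j) must divide a_i - a_j for every pair.
Merge one congruence at a time:
  Start: x ≡ 17 (mod 18).
  Combine with x ≡ 5 (mod 12): gcd(18, 12) = 6; 5 - 17 = -12, which IS divisible by 6, so compatible.
    Write x = 17 + 18·t and substitute into x ≡ 5 (mod 12): 18·t ≡ 5 − 17 = -12 (mod 12).
    Divide the congruence (and modulus) by g = 6: 3·t ≡ -2 (mod 2).
    Reduce coefficients mod 2: 1·t ≡ 0 (mod 2).
    So t ≡ 0 (mod 2).
    Then x = 17 + 18·0 = 17, valid modulo lcm(18, 12) = 36: x ≡ 17 (mod 36).
  Combine with x ≡ 8 (mod 9): gcd(36, 9) = 9; 8 - 17 = -9, which IS divisible by 9, so compatible.
    Write x = 17 + 36·t and substitute into x ≡ 8 (mod 9): 36·t ≡ 8 − 17 = -9 (mod 9).
    Divide the congruence (and modulus) by g = 9: 4·t ≡ -1 (mod 1).
    Modulo 1 every t works; take t = 0.
    Then x = 17 + 36·0 = 17, valid modulo lcm(36, 9) = 36: x ≡ 17 (mod 36).
Verify: 17 mod 18 = 17, 17 mod 12 = 5, 17 mod 9 = 8.

x ≡ 17 (mod 36).


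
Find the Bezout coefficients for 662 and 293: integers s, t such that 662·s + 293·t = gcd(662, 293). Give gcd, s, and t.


Euclidean algorithm on (662, 293) — divide until remainder is 0:
  662 = 2 · 293 + 76
  293 = 3 · 76 + 65
  76 = 1 · 65 + 11
  65 = 5 · 11 + 10
  11 = 1 · 10 + 1
  10 = 10 · 1 + 0
gcd(662, 293) = 1.
Track Bezout coefficients alongside the remainders: start with r₀ = 662 = a·1 + b·0 (s = 1, t = 0) and r₁ = 293 = a·0 + b·1 (s = 0, t = 1); each new remainder r_{k+1} = r_{k-1} − q_k·r_k inherits s_{k+1} = s_{k-1} − q_k·s_k, t_{k+1} = t_{k-1} − q_k·t_k, so r_k = a·s_k + b·t_k at every step:
  q = 2: r = 76, s = 1 − 2·0 = 1, t = 0 − 2·1 = -2  (check: 662·1 + 293·(-2) = 76)
  q = 3: r = 65, s = 0 − 3·1 = -3, t = 1 − 3·(-2) = 7  (check: 662·(-3) + 293·7 = 65)
  q = 1: r = 11, s = 1 − 1·(-3) = 4, t = -2 − 1·7 = -9  (check: 662·4 + 293·(-9) = 11)
  q = 5: r = 10, s = -3 − 5·4 = -23, t = 7 − 5·(-9) = 52  (check: 662·(-23) + 293·52 = 10)
  q = 1: r = 1, s = 4 − 1·(-23) = 27, t = -9 − 1·52 = -61  (check: 662·27 + 293·(-61) = 1)
The row with r = 1 (the gcd) gives the Bezout coefficients s = 27, t = -61.
Result: 662 · (27) + 293 · (-61) = 1.

gcd(662, 293) = 1; s = 27, t = -61 (check: 662·27 + 293·(-61) = 1).


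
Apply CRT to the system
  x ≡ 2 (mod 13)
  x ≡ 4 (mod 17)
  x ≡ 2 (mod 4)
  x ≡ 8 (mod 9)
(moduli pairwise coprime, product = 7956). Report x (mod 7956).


Product of moduli M = 13 · 17 · 4 · 9 = 7956.
Merge one congruence at a time:
  Start: x ≡ 2 (mod 13).
  Combine with x ≡ 4 (mod 17); new modulus lcm = 221.
    Write x = 2 + 13·t and substitute into x ≡ 4 (mod 17): 13·t ≡ 4 − 2 = 2 (mod 17).
    The inverse of 13 mod 17 is 4 (since 13·4 = 52 = 3·17 + 1), so t ≡ 4·2 = 8 ≡ 8 (mod 17).
    Then x = 2 + 13·8 = 106, valid modulo lcm(13, 17) = 221: x ≡ 106 (mod 221).
  Combine with x ≡ 2 (mod 4); new modulus lcm = 884.
    Write x = 106 + 221·t and substitute into x ≡ 2 (mod 4): 221·t ≡ 2 − 106 = -104 (mod 4).
    Reduce coefficients mod 4: 1·t ≡ 0 (mod 4).
    So t ≡ 0 (mod 4).
    Then x = 106 + 221·0 = 106, valid modulo lcm(221, 4) = 884: x ≡ 106 (mod 884).
  Combine with x ≡ 8 (mod 9); new modulus lcm = 7956.
    Write x = 106 + 884·t and substitute into x ≡ 8 (mod 9): 884·t ≡ 8 − 106 = -98 (mod 9).
    Reduce coefficients mod 9: 2·t ≡ 1 (mod 9).
    The inverse of 2 mod 9 is 5 (since 2·5 = 10 = 1·9 + 1), so t ≡ 5·1 = 5 ≡ 5 (mod 9).
    Then x = 106 + 884·5 = 4526, valid modulo lcm(884, 9) = 7956: x ≡ 4526 (mod 7956).
Verify against each original: 4526 mod 13 = 2, 4526 mod 17 = 4, 4526 mod 4 = 2, 4526 mod 9 = 8.

x ≡ 4526 (mod 7956).


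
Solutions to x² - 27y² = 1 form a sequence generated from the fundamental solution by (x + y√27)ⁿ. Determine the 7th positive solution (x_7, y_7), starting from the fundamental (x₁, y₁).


Step 1: Find the fundamental solution (x₁, y₁) of x² - 27y² = 1.
  Expand √27 as a continued fraction. a₀ = ⌊√27⌋ = 5; iterate m_{k+1} = d_k·a_k − m_k, d_{k+1} = (27 − m_{k+1}²)/d_k, a_{k+1} = ⌊(a₀ + m_{k+1})/d_{k+1}⌋ (starting m₀ = 0, d₀ = 1), with convergents p_k = a_k·p_{k-1} + p_{k-2}, q_k = a_k·q_{k-1} + q_{k-2} (p₋₁ = 1, q₋₁ = 0):
  k = 0: a₀ = 5; p₀/q₀ = 5/1; p₀² − 27·q₀² = 25 − 27 = -2.
  k = 1: m = 5, d = 2, a = ⌊(5 + 5)/2⌋ = 5; p/q = (5·5 + 1)/(5·1 + 0) = 26/5; p² − 27·q² = 676 − 675 = 1.
  The first convergent with p² − 27·q² = 1 gives the fundamental solution (x₁, y₁) = (26, 5).
Step 2: Apply the recurrence (x_{n+1}, y_{n+1}) = (x₁x_n + 27y₁y_n, x₁y_n + y₁x_n) repeatedly.
  From (x_1, y_1) = (26, 5): x_2 = 26·26 + 27·5·5 = 1351; y_2 = 26·5 + 5·26 = 260.
  From (x_2, y_2) = (1351, 260): x_3 = 26·1351 + 27·5·260 = 70226; y_3 = 26·260 + 5·1351 = 13515.
  From (x_3, y_3) = (70226, 13515): x_4 = 26·70226 + 27·5·13515 = 3650401; y_4 = 26·13515 + 5·70226 = 702520.
  From (x_4, y_4) = (3650401, 702520): x_5 = 26·3650401 + 27·5·702520 = 189750626; y_5 = 26·702520 + 5·3650401 = 36517525.
  From (x_5, y_5) = (189750626, 36517525): x_6 = 26·189750626 + 27·5·36517525 = 9863382151; y_6 = 26·36517525 + 5·189750626 = 1898208780.
  From (x_6, y_6) = (9863382151, 1898208780): x_7 = 26·9863382151 + 27·5·1898208780 = 512706121226; y_7 = 26·1898208780 + 5·9863382151 = 98670339035.
Step 3: Verify x_7² - 27·y_7² = 262867566742609807743076 - 262867566742609807743075 = 1 (should be 1). ✓

(x_1, y_1) = (26, 5); (x_7, y_7) = (512706121226, 98670339035).


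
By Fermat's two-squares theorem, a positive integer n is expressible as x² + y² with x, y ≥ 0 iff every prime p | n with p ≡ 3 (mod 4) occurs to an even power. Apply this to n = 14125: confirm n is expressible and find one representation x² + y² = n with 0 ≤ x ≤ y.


Step 1: Factor n = 14125 = 5^3 · 113.
Step 2: Check the mod-4 condition on each prime factor: 5 ≡ 1 (mod 4), exponent 3; 113 ≡ 1 (mod 4), exponent 1.
All primes ≡ 3 (mod 4) appear to even exponent (or don't appear), so by the two-squares theorem n IS expressible as a sum of two squares.
Step 3: Build a representation. Group n = k² · m with k = 5 and m = 5 · 113 = 565 (a product of primes ≡ 1 (mod 4)); a representation of m scales to one of n via (k·x)² + (k·y)² = k²(x² + y²). Each prime p ≡ 1 (mod 4) is itself a sum of two squares; find a² by testing p − a² for a perfect square:
  5: 5 − 1² = 4 = 2² ⇒ 5 = 1² + 2².
  113: 113 − 1² = 112, 113 − 2² = 109, 113 − 3² = 104, 113 − 4² = 97, 113 − 5² = 88, 113 − 6² = 77, 113 − 7² = 64 = 8² ⇒ 113 = 7² + 8².
  Combine using the Brahmagupta–Fibonacci identity (a² + b²)(c² + d²) = (ac − bd)² + (ad + bc)² = (ac + bd)² + (ad − bc)²:
  5 · 113 = 565: from (1² + 2²)(7² + 8²), take (1·7 − 2·8, 1·8 + 2·7) = (7 − 16, 8 + 14) = (-9, 22); dropping signs (only squares matter) gives (9, 22); check 9² + 22² = 81 + 484 = 565 ✓.
  Scale by k = 5: (5·9, 5·22) = (45, 110).
Step 4: Order so x ≤ y and verify: 45² + 110² = 2025 + 12100 = 14125 = n. ✓

n = 14125 = 45² + 110² (one valid representation with x ≤ y).


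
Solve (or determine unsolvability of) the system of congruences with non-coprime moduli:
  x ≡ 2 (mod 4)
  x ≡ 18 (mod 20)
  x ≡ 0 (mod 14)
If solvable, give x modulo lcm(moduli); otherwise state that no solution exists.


Moduli 4, 20, 14 are not pairwise coprime, so CRT works modulo lcm(m_i) when all pairwise compatibility conditions hold.
Pairwise compatibility: gcd(m_i, m_j) must divide a_i - a_j for every pair.
Merge one congruence at a time:
  Start: x ≡ 2 (mod 4).
  Combine with x ≡ 18 (mod 20): gcd(4, 20) = 4; 18 - 2 = 16, which IS divisible by 4, so compatible.
    Write x = 2 + 4·t and substitute into x ≡ 18 (mod 20): 4·t ≡ 18 − 2 = 16 (mod 20).
    Divide the congruence (and modulus) by g = 4: 1·t ≡ 4 (mod 5).
    So t ≡ 4 (mod 5).
    Then x = 2 + 4·4 = 18, valid modulo lcm(4, 20) = 20: x ≡ 18 (mod 20).
  Combine with x ≡ 0 (mod 14): gcd(20, 14) = 2; 0 - 18 = -18, which IS divisible by 2, so compatible.
    Write x = 18 + 20·t and substitute into x ≡ 0 (mod 14): 20·t ≡ 0 − 18 = -18 (mod 14).
    Divide the congruence (and modulus) by g = 2: 10·t ≡ -9 (mod 7).
    Reduce coefficients mod 7: 3·t ≡ 5 (mod 7).
    The inverse of 3 mod 7 is 5 (since 3·5 = 15 = 2·7 + 1), so t ≡ 5·5 = 25 ≡ 4 (mod 7).
    Then x = 18 + 20·4 = 98, valid modulo lcm(20, 14) = 140: x ≡ 98 (mod 140).
Verify: 98 mod 4 = 2, 98 mod 20 = 18, 98 mod 14 = 0.

x ≡ 98 (mod 140).


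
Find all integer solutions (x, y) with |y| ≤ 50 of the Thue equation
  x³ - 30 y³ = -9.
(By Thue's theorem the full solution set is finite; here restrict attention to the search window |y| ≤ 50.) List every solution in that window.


The equation is x³ - 30y³ = -9. For fixed y, x³ = 30·y³ − 9, so a solution requires the RHS to be a perfect cube.
Strategy: iterate y from -50 to 50, compute RHS = 30·y³ − 9, and check whether it is a (positive or negative) perfect cube.
Check small values of y:
  y = 0: RHS = -9 is not a perfect cube.
  y = 1: RHS = 21 is not a perfect cube.
  y = -1: RHS = -39 is not a perfect cube.
  y = 2: RHS = 231 is not a perfect cube.
  y = -2: RHS = -249 is not a perfect cube.
  y = 3: RHS = 801 is not a perfect cube.
  y = -3: RHS = -819 is not a perfect cube.
Continuing the search up to |y| = 50 finds no solutions either.
No (x, y) in the scanned range satisfies the equation.

No integer solutions with |y| ≤ 50.


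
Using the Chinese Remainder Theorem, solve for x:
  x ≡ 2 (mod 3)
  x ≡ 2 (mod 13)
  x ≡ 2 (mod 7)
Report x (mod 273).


Moduli 3, 13, 7 are pairwise coprime; by CRT there is a unique solution modulo M = 3 · 13 · 7 = 273.
Solve pairwise, accumulating the modulus:
  Start with x ≡ 2 (mod 3).
  Combine with x ≡ 2 (mod 13): since gcd(3, 13) = 1, we get a unique residue mod 39.
    Write x = 2 + 3·t and substitute into x ≡ 2 (mod 13): 3·t ≡ 2 − 2 = 0 (mod 13).
    The inverse of 3 mod 13 is 9 (since 3·9 = 27 = 2·13 + 1), so t ≡ 9·0 = 0 ≡ 0 (mod 13).
    Then x = 2 + 3·0 = 2, valid modulo lcm(3, 13) = 39: x ≡ 2 (mod 39).
  Combine with x ≡ 2 (mod 7): since gcd(39, 7) = 1, we get a unique residue mod 273.
    Write x = 2 + 39·t and substitute into x ≡ 2 (mod 7): 39·t ≡ 2 − 2 = 0 (mod 7).
    Reduce coefficients mod 7: 4·t ≡ 0 (mod 7).
    The inverse of 4 mod 7 is 2 (since 4·2 = 8 = 1·7 + 1), so t ≡ 2·0 = 0 ≡ 0 (mod 7).
    Then x = 2 + 39·0 = 2, valid modulo lcm(39, 7) = 273: x ≡ 2 (mod 273).
Verify: 2 mod 3 = 2 ✓, 2 mod 13 = 2 ✓, 2 mod 7 = 2 ✓.

x ≡ 2 (mod 273).


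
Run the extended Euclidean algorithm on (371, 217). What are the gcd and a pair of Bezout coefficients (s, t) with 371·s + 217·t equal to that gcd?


Euclidean algorithm on (371, 217) — divide until remainder is 0:
  371 = 1 · 217 + 154
  217 = 1 · 154 + 63
  154 = 2 · 63 + 28
  63 = 2 · 28 + 7
  28 = 4 · 7 + 0
gcd(371, 217) = 7.
Track Bezout coefficients alongside the remainders: start with r₀ = 371 = a·1 + b·0 (s = 1, t = 0) and r₁ = 217 = a·0 + b·1 (s = 0, t = 1); each new remainder r_{k+1} = r_{k-1} − q_k·r_k inherits s_{k+1} = s_{k-1} − q_k·s_k, t_{k+1} = t_{k-1} − q_k·t_k, so r_k = a·s_k + b·t_k at every step:
  q = 1: r = 154, s = 1 − 1·0 = 1, t = 0 − 1·1 = -1  (check: 371·1 + 217·(-1) = 154)
  q = 1: r = 63, s = 0 − 1·1 = -1, t = 1 − 1·(-1) = 2  (check: 371·(-1) + 217·2 = 63)
  q = 2: r = 28, s = 1 − 2·(-1) = 3, t = -1 − 2·2 = -5  (check: 371·3 + 217·(-5) = 28)
  q = 2: r = 7, s = -1 − 2·3 = -7, t = 2 − 2·(-5) = 12  (check: 371·(-7) + 217·12 = 7)
The row with r = 7 (the gcd) gives the Bezout coefficients s = -7, t = 12.
Result: 371 · (-7) + 217 · (12) = 7.

gcd(371, 217) = 7; s = -7, t = 12 (check: 371·(-7) + 217·12 = 7).


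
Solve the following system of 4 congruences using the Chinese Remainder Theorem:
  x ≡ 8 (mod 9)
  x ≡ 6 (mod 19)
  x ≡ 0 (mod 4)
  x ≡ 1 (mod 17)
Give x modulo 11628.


Product of moduli M = 9 · 19 · 4 · 17 = 11628.
Merge one congruence at a time:
  Start: x ≡ 8 (mod 9).
  Combine with x ≡ 6 (mod 19); new modulus lcm = 171.
    Write x = 8 + 9·t and substitute into x ≡ 6 (mod 19): 9·t ≡ 6 − 8 = -2 (mod 19).
    Reduce coefficients mod 19: 9·t ≡ 17 (mod 19).
    The inverse of 9 mod 19 is 17 (since 9·17 = 153 = 8·19 + 1), so t ≡ 17·17 = 289 ≡ 4 (mod 19).
    Then x = 8 + 9·4 = 44, valid modulo lcm(9, 19) = 171: x ≡ 44 (mod 171).
  Combine with x ≡ 0 (mod 4); new modulus lcm = 684.
    Write x = 44 + 171·t and substitute into x ≡ 0 (mod 4): 171·t ≡ 0 − 44 = -44 (mod 4).
    Reduce coefficients mod 4: 3·t ≡ 0 (mod 4).
    The inverse of 3 mod 4 is 3 (since 3·3 = 9 = 2·4 + 1), so t ≡ 3·0 = 0 ≡ 0 (mod 4).
    Then x = 44 + 171·0 = 44, valid modulo lcm(171, 4) = 684: x ≡ 44 (mod 684).
  Combine with x ≡ 1 (mod 17); new modulus lcm = 11628.
    Write x = 44 + 684·t and substitute into x ≡ 1 (mod 17): 684·t ≡ 1 − 44 = -43 (mod 17).
    Reduce coefficients mod 17: 4·t ≡ 8 (mod 17).
    The inverse of 4 mod 17 is 13 (since 4·13 = 52 = 3·17 + 1), so t ≡ 13·8 = 104 ≡ 2 (mod 17).
    Then x = 44 + 684·2 = 1412, valid modulo lcm(684, 17) = 11628: x ≡ 1412 (mod 11628).
Verify against each original: 1412 mod 9 = 8, 1412 mod 19 = 6, 1412 mod 4 = 0, 1412 mod 17 = 1.

x ≡ 1412 (mod 11628).


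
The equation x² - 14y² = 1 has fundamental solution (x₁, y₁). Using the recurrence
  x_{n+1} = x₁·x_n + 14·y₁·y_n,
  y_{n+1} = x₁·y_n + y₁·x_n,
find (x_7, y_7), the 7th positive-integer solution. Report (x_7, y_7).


Step 1: Find the fundamental solution (x₁, y₁) of x² - 14y² = 1.
  Expand √14 as a continued fraction. a₀ = ⌊√14⌋ = 3; iterate m_{k+1} = d_k·a_k − m_k, d_{k+1} = (14 − m_{k+1}²)/d_k, a_{k+1} = ⌊(a₀ + m_{k+1})/d_{k+1}⌋ (starting m₀ = 0, d₀ = 1), with convergents p_k = a_k·p_{k-1} + p_{k-2}, q_k = a_k·q_{k-1} + q_{k-2} (p₋₁ = 1, q₋₁ = 0):
  k = 0: a₀ = 3; p₀/q₀ = 3/1; p₀² − 14·q₀² = 9 − 14 = -5.
  k = 1: m = 3, d = 5, a = ⌊(3 + 3)/5⌋ = 1; p/q = (1·3 + 1)/(1·1 + 0) = 4/1; p² − 14·q² = 16 − 14 = 2.
  k = 2: m = 2, d = 2, a = ⌊(3 + 2)/2⌋ = 2; p/q = (2·4 + 3)/(2·1 + 1) = 11/3; p² − 14·q² = 121 − 126 = -5.
  k = 3: m = 2, d = 5, a = ⌊(3 + 2)/5⌋ = 1; p/q = (1·11 + 4)/(1·3 + 1) = 15/4; p² − 14·q² = 225 − 224 = 1.
  The first convergent with p² − 14·q² = 1 gives the fundamental solution (x₁, y₁) = (15, 4).
Step 2: Apply the recurrence (x_{n+1}, y_{n+1}) = (x₁x_n + 14y₁y_n, x₁y_n + y₁x_n) repeatedly.
  From (x_1, y_1) = (15, 4): x_2 = 15·15 + 14·4·4 = 449; y_2 = 15·4 + 4·15 = 120.
  From (x_2, y_2) = (449, 120): x_3 = 15·449 + 14·4·120 = 13455; y_3 = 15·120 + 4·449 = 3596.
  From (x_3, y_3) = (13455, 3596): x_4 = 15·13455 + 14·4·3596 = 403201; y_4 = 15·3596 + 4·13455 = 107760.
  From (x_4, y_4) = (403201, 107760): x_5 = 15·403201 + 14·4·107760 = 12082575; y_5 = 15·107760 + 4·403201 = 3229204.
  From (x_5, y_5) = (12082575, 3229204): x_6 = 15·12082575 + 14·4·3229204 = 362074049; y_6 = 15·3229204 + 4·12082575 = 96768360.
  From (x_6, y_6) = (362074049, 96768360): x_7 = 15·362074049 + 14·4·96768360 = 10850138895; y_7 = 15·96768360 + 4·362074049 = 2899821596.
Step 3: Verify x_7² - 14·y_7² = 117725514040791821025 - 117725514040791821024 = 1 (should be 1). ✓

(x_1, y_1) = (15, 4); (x_7, y_7) = (10850138895, 2899821596).


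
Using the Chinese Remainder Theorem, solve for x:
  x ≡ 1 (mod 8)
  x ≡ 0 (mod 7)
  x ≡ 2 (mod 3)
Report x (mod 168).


Moduli 8, 7, 3 are pairwise coprime; by CRT there is a unique solution modulo M = 8 · 7 · 3 = 168.
Solve pairwise, accumulating the modulus:
  Start with x ≡ 1 (mod 8).
  Combine with x ≡ 0 (mod 7): since gcd(8, 7) = 1, we get a unique residue mod 56.
    Write x = 1 + 8·t and substitute into x ≡ 0 (mod 7): 8·t ≡ 0 − 1 = -1 (mod 7).
    Reduce coefficients mod 7: 1·t ≡ 6 (mod 7).
    So t ≡ 6 (mod 7).
    Then x = 1 + 8·6 = 49, valid modulo lcm(8, 7) = 56: x ≡ 49 (mod 56).
  Combine with x ≡ 2 (mod 3): since gcd(56, 3) = 1, we get a unique residue mod 168.
    Write x = 49 + 56·t and substitute into x ≡ 2 (mod 3): 56·t ≡ 2 − 49 = -47 (mod 3).
    Reduce coefficients mod 3: 2·t ≡ 1 (mod 3).
    The inverse of 2 mod 3 is 2 (since 2·2 = 4 = 1·3 + 1), so t ≡ 2·1 = 2 ≡ 2 (mod 3).
    Then x = 49 + 56·2 = 161, valid modulo lcm(56, 3) = 168: x ≡ 161 (mod 168).
Verify: 161 mod 8 = 1 ✓, 161 mod 7 = 0 ✓, 161 mod 3 = 2 ✓.

x ≡ 161 (mod 168).


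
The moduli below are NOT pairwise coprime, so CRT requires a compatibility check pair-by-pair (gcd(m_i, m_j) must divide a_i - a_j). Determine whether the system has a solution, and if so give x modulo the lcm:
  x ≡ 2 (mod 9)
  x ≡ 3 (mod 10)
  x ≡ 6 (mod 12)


Moduli 9, 10, 12 are not pairwise coprime, so CRT works modulo lcm(m_i) when all pairwise compatibility conditions hold.
Pairwise compatibility: gcd(m_i, m_j) must divide a_i - a_j for every pair.
Merge one congruence at a time:
  Start: x ≡ 2 (mod 9).
  Combine with x ≡ 3 (mod 10): gcd(9, 10) = 1; 3 - 2 = 1, which IS divisible by 1, so compatible.
    Write x = 2 + 9·t and substitute into x ≡ 3 (mod 10): 9·t ≡ 3 − 2 = 1 (mod 10).
    The inverse of 9 mod 10 is 9 (since 9·9 = 81 = 8·10 + 1), so t ≡ 9·1 = 9 ≡ 9 (mod 10).
    Then x = 2 + 9·9 = 83, valid modulo lcm(9, 10) = 90: x ≡ 83 (mod 90).
  Combine with x ≡ 6 (mod 12): gcd(90, 12) = 6, and 6 - 83 = -77 is NOT divisible by 6.
    ⇒ system is inconsistent (no integer solution).

No solution (the system is inconsistent).


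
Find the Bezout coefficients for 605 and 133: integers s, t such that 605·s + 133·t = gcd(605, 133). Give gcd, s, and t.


Euclidean algorithm on (605, 133) — divide until remainder is 0:
  605 = 4 · 133 + 73
  133 = 1 · 73 + 60
  73 = 1 · 60 + 13
  60 = 4 · 13 + 8
  13 = 1 · 8 + 5
  8 = 1 · 5 + 3
  5 = 1 · 3 + 2
  3 = 1 · 2 + 1
  2 = 2 · 1 + 0
gcd(605, 133) = 1.
Track Bezout coefficients alongside the remainders: start with r₀ = 605 = a·1 + b·0 (s = 1, t = 0) and r₁ = 133 = a·0 + b·1 (s = 0, t = 1); each new remainder r_{k+1} = r_{k-1} − q_k·r_k inherits s_{k+1} = s_{k-1} − q_k·s_k, t_{k+1} = t_{k-1} − q_k·t_k, so r_k = a·s_k + b·t_k at every step:
  q = 4: r = 73, s = 1 − 4·0 = 1, t = 0 − 4·1 = -4  (check: 605·1 + 133·(-4) = 73)
  q = 1: r = 60, s = 0 − 1·1 = -1, t = 1 − 1·(-4) = 5  (check: 605·(-1) + 133·5 = 60)
  q = 1: r = 13, s = 1 − 1·(-1) = 2, t = -4 − 1·5 = -9  (check: 605·2 + 133·(-9) = 13)
  q = 4: r = 8, s = -1 − 4·2 = -9, t = 5 − 4·(-9) = 41  (check: 605·(-9) + 133·41 = 8)
  q = 1: r = 5, s = 2 − 1·(-9) = 11, t = -9 − 1·41 = -50  (check: 605·11 + 133·(-50) = 5)
  q = 1: r = 3, s = -9 − 1·11 = -20, t = 41 − 1·(-50) = 91  (check: 605·(-20) + 133·91 = 3)
  q = 1: r = 2, s = 11 − 1·(-20) = 31, t = -50 − 1·91 = -141  (check: 605·31 + 133·(-141) = 2)
  q = 1: r = 1, s = -20 − 1·31 = -51, t = 91 − 1·(-141) = 232  (check: 605·(-51) + 133·232 = 1)
The row with r = 1 (the gcd) gives the Bezout coefficients s = -51, t = 232.
Result: 605 · (-51) + 133 · (232) = 1.

gcd(605, 133) = 1; s = -51, t = 232 (check: 605·(-51) + 133·232 = 1).


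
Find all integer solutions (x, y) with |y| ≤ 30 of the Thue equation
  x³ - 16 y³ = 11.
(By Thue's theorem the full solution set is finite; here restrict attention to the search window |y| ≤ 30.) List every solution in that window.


The equation is x³ - 16y³ = 11. For fixed y, x³ = 16·y³ + 11, so a solution requires the RHS to be a perfect cube.
Strategy: iterate y from -30 to 30, compute RHS = 16·y³ + 11, and check whether it is a (positive or negative) perfect cube.
Check small values of y:
  y = 0: RHS = 11 is not a perfect cube.
  y = 1: RHS = 27 = (3)³ ⇒ x = 3 works.
  y = -1: RHS = -5 is not a perfect cube.
  y = 2: RHS = 139 is not a perfect cube.
  y = -2: RHS = -117 is not a perfect cube.
  y = 3: RHS = 443 is not a perfect cube.
  y = -3: RHS = -421 is not a perfect cube.
Continuing the search up to |y| = 30 finds no further solutions beyond those listed.
Collected solutions: (3, 1).

Solutions (with |y| ≤ 30): (3, 1).


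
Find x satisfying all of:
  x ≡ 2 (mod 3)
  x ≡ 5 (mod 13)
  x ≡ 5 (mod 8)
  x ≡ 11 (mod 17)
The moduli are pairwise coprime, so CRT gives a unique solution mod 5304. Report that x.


Product of moduli M = 3 · 13 · 8 · 17 = 5304.
Merge one congruence at a time:
  Start: x ≡ 2 (mod 3).
  Combine with x ≡ 5 (mod 13); new modulus lcm = 39.
    Write x = 2 + 3·t and substitute into x ≡ 5 (mod 13): 3·t ≡ 5 − 2 = 3 (mod 13).
    The inverse of 3 mod 13 is 9 (since 3·9 = 27 = 2·13 + 1), so t ≡ 9·3 = 27 ≡ 1 (mod 13).
    Then x = 2 + 3·1 = 5, valid modulo lcm(3, 13) = 39: x ≡ 5 (mod 39).
  Combine with x ≡ 5 (mod 8); new modulus lcm = 312.
    Write x = 5 + 39·t and substitute into x ≡ 5 (mod 8): 39·t ≡ 5 − 5 = 0 (mod 8).
    Reduce coefficients mod 8: 7·t ≡ 0 (mod 8).
    The inverse of 7 mod 8 is 7 (since 7·7 = 49 = 6·8 + 1), so t ≡ 7·0 = 0 ≡ 0 (mod 8).
    Then x = 5 + 39·0 = 5, valid modulo lcm(39, 8) = 312: x ≡ 5 (mod 312).
  Combine with x ≡ 11 (mod 17); new modulus lcm = 5304.
    Write x = 5 + 312·t and substitute into x ≡ 11 (mod 17): 312·t ≡ 11 − 5 = 6 (mod 17).
    Reduce coefficients mod 17: 6·t ≡ 6 (mod 17).
    The inverse of 6 mod 17 is 3 (since 6·3 = 18 = 1·17 + 1), so t ≡ 3·6 = 18 ≡ 1 (mod 17).
    Then x = 5 + 312·1 = 317, valid modulo lcm(312, 17) = 5304: x ≡ 317 (mod 5304).
Verify against each original: 317 mod 3 = 2, 317 mod 13 = 5, 317 mod 8 = 5, 317 mod 17 = 11.

x ≡ 317 (mod 5304).


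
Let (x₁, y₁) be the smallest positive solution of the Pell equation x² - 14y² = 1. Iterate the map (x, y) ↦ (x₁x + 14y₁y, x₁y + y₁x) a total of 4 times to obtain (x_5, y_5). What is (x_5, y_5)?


Step 1: Find the fundamental solution (x₁, y₁) of x² - 14y² = 1.
  Expand √14 as a continued fraction. a₀ = ⌊√14⌋ = 3; iterate m_{k+1} = d_k·a_k − m_k, d_{k+1} = (14 − m_{k+1}²)/d_k, a_{k+1} = ⌊(a₀ + m_{k+1})/d_{k+1}⌋ (starting m₀ = 0, d₀ = 1), with convergents p_k = a_k·p_{k-1} + p_{k-2}, q_k = a_k·q_{k-1} + q_{k-2} (p₋₁ = 1, q₋₁ = 0):
  k = 0: a₀ = 3; p₀/q₀ = 3/1; p₀² − 14·q₀² = 9 − 14 = -5.
  k = 1: m = 3, d = 5, a = ⌊(3 + 3)/5⌋ = 1; p/q = (1·3 + 1)/(1·1 + 0) = 4/1; p² − 14·q² = 16 − 14 = 2.
  k = 2: m = 2, d = 2, a = ⌊(3 + 2)/2⌋ = 2; p/q = (2·4 + 3)/(2·1 + 1) = 11/3; p² − 14·q² = 121 − 126 = -5.
  k = 3: m = 2, d = 5, a = ⌊(3 + 2)/5⌋ = 1; p/q = (1·11 + 4)/(1·3 + 1) = 15/4; p² − 14·q² = 225 − 224 = 1.
  The first convergent with p² − 14·q² = 1 gives the fundamental solution (x₁, y₁) = (15, 4).
Step 2: Apply the recurrence (x_{n+1}, y_{n+1}) = (x₁x_n + 14y₁y_n, x₁y_n + y₁x_n) repeatedly.
  From (x_1, y_1) = (15, 4): x_2 = 15·15 + 14·4·4 = 449; y_2 = 15·4 + 4·15 = 120.
  From (x_2, y_2) = (449, 120): x_3 = 15·449 + 14·4·120 = 13455; y_3 = 15·120 + 4·449 = 3596.
  From (x_3, y_3) = (13455, 3596): x_4 = 15·13455 + 14·4·3596 = 403201; y_4 = 15·3596 + 4·13455 = 107760.
  From (x_4, y_4) = (403201, 107760): x_5 = 15·403201 + 14·4·107760 = 12082575; y_5 = 15·107760 + 4·403201 = 3229204.
Step 3: Verify x_5² - 14·y_5² = 145988618630625 - 145988618630624 = 1 (should be 1). ✓

(x_1, y_1) = (15, 4); (x_5, y_5) = (12082575, 3229204).


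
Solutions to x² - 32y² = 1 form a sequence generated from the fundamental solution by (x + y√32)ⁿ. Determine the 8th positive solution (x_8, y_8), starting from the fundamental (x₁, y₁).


Step 1: Find the fundamental solution (x₁, y₁) of x² - 32y² = 1.
  Expand √32 as a continued fraction. a₀ = ⌊√32⌋ = 5; iterate m_{k+1} = d_k·a_k − m_k, d_{k+1} = (32 − m_{k+1}²)/d_k, a_{k+1} = ⌊(a₀ + m_{k+1})/d_{k+1}⌋ (starting m₀ = 0, d₀ = 1), with convergents p_k = a_k·p_{k-1} + p_{k-2}, q_k = a_k·q_{k-1} + q_{k-2} (p₋₁ = 1, q₋₁ = 0):
  k = 0: a₀ = 5; p₀/q₀ = 5/1; p₀² − 32·q₀² = 25 − 32 = -7.
  k = 1: m = 5, d = 7, a = ⌊(5 + 5)/7⌋ = 1; p/q = (1·5 + 1)/(1·1 + 0) = 6/1; p² − 32·q² = 36 − 32 = 4.
  k = 2: m = 2, d = 4, a = ⌊(5 + 2)/4⌋ = 1; p/q = (1·6 + 5)/(1·1 + 1) = 11/2; p² − 32·q² = 121 − 128 = -7.
  k = 3: m = 2, d = 7, a = ⌊(5 + 2)/7⌋ = 1; p/q = (1·11 + 6)/(1·2 + 1) = 17/3; p² − 32·q² = 289 − 288 = 1.
  The first convergent with p² − 32·q² = 1 gives the fundamental solution (x₁, y₁) = (17, 3).
Step 2: Apply the recurrence (x_{n+1}, y_{n+1}) = (x₁x_n + 32y₁y_n, x₁y_n + y₁x_n) repeatedly.
  From (x_1, y_1) = (17, 3): x_2 = 17·17 + 32·3·3 = 577; y_2 = 17·3 + 3·17 = 102.
  From (x_2, y_2) = (577, 102): x_3 = 17·577 + 32·3·102 = 19601; y_3 = 17·102 + 3·577 = 3465.
  From (x_3, y_3) = (19601, 3465): x_4 = 17·19601 + 32·3·3465 = 665857; y_4 = 17·3465 + 3·19601 = 117708.
  From (x_4, y_4) = (665857, 117708): x_5 = 17·665857 + 32·3·117708 = 22619537; y_5 = 17·117708 + 3·665857 = 3998607.
  From (x_5, y_5) = (22619537, 3998607): x_6 = 17·22619537 + 32·3·3998607 = 768398401; y_6 = 17·3998607 + 3·22619537 = 135834930.
  From (x_6, y_6) = (768398401, 135834930): x_7 = 17·768398401 + 32·3·135834930 = 26102926097; y_7 = 17·135834930 + 3·768398401 = 4614389013.
  From (x_7, y_7) = (26102926097, 4614389013): x_8 = 17·26102926097 + 32·3·4614389013 = 886731088897; y_8 = 17·4614389013 + 3·26102926097 = 156753391512.
Step 3: Verify x_8² - 32·y_8² = 786292024016459316676609 - 786292024016459316676608 = 1 (should be 1). ✓

(x_1, y_1) = (17, 3); (x_8, y_8) = (886731088897, 156753391512).


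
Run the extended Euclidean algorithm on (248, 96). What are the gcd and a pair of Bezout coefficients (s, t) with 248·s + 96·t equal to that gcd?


Euclidean algorithm on (248, 96) — divide until remainder is 0:
  248 = 2 · 96 + 56
  96 = 1 · 56 + 40
  56 = 1 · 40 + 16
  40 = 2 · 16 + 8
  16 = 2 · 8 + 0
gcd(248, 96) = 8.
Track Bezout coefficients alongside the remainders: start with r₀ = 248 = a·1 + b·0 (s = 1, t = 0) and r₁ = 96 = a·0 + b·1 (s = 0, t = 1); each new remainder r_{k+1} = r_{k-1} − q_k·r_k inherits s_{k+1} = s_{k-1} − q_k·s_k, t_{k+1} = t_{k-1} − q_k·t_k, so r_k = a·s_k + b·t_k at every step:
  q = 2: r = 56, s = 1 − 2·0 = 1, t = 0 − 2·1 = -2  (check: 248·1 + 96·(-2) = 56)
  q = 1: r = 40, s = 0 − 1·1 = -1, t = 1 − 1·(-2) = 3  (check: 248·(-1) + 96·3 = 40)
  q = 1: r = 16, s = 1 − 1·(-1) = 2, t = -2 − 1·3 = -5  (check: 248·2 + 96·(-5) = 16)
  q = 2: r = 8, s = -1 − 2·2 = -5, t = 3 − 2·(-5) = 13  (check: 248·(-5) + 96·13 = 8)
The row with r = 8 (the gcd) gives the Bezout coefficients s = -5, t = 13.
Result: 248 · (-5) + 96 · (13) = 8.

gcd(248, 96) = 8; s = -5, t = 13 (check: 248·(-5) + 96·13 = 8).


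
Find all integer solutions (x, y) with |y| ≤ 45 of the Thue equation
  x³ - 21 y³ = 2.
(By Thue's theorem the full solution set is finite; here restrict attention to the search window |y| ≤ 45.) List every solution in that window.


The equation is x³ - 21y³ = 2. For fixed y, x³ = 21·y³ + 2, so a solution requires the RHS to be a perfect cube.
Strategy: iterate y from -45 to 45, compute RHS = 21·y³ + 2, and check whether it is a (positive or negative) perfect cube.
Check small values of y:
  y = 0: RHS = 2 is not a perfect cube.
  y = 1: RHS = 23 is not a perfect cube.
  y = -1: RHS = -19 is not a perfect cube.
  y = 2: RHS = 170 is not a perfect cube.
  y = -2: RHS = -166 is not a perfect cube.
  y = 3: RHS = 569 is not a perfect cube.
  y = -3: RHS = -565 is not a perfect cube.
Continuing the search up to |y| = 45 finds no solutions either.
No (x, y) in the scanned range satisfies the equation.

No integer solutions with |y| ≤ 45.


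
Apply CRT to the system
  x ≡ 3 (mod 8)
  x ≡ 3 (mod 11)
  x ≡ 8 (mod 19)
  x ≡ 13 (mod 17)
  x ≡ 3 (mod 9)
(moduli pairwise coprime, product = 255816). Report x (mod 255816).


Product of moduli M = 8 · 11 · 19 · 17 · 9 = 255816.
Merge one congruence at a time:
  Start: x ≡ 3 (mod 8).
  Combine with x ≡ 3 (mod 11); new modulus lcm = 88.
    Write x = 3 + 8·t and substitute into x ≡ 3 (mod 11): 8·t ≡ 3 − 3 = 0 (mod 11).
    The inverse of 8 mod 11 is 7 (since 8·7 = 56 = 5·11 + 1), so t ≡ 7·0 = 0 ≡ 0 (mod 11).
    Then x = 3 + 8·0 = 3, valid modulo lcm(8, 11) = 88: x ≡ 3 (mod 88).
  Combine with x ≡ 8 (mod 19); new modulus lcm = 1672.
    Write x = 3 + 88·t and substitute into x ≡ 8 (mod 19): 88·t ≡ 8 − 3 = 5 (mod 19).
    Reduce coefficients mod 19: 12·t ≡ 5 (mod 19).
    The inverse of 12 mod 19 is 8 (since 12·8 = 96 = 5·19 + 1), so t ≡ 8·5 = 40 ≡ 2 (mod 19).
    Then x = 3 + 88·2 = 179, valid modulo lcm(88, 19) = 1672: x ≡ 179 (mod 1672).
  Combine with x ≡ 13 (mod 17); new modulus lcm = 28424.
    Write x = 179 + 1672·t and substitute into x ≡ 13 (mod 17): 1672·t ≡ 13 − 179 = -166 (mod 17).
    Reduce coefficients mod 17: 6·t ≡ 4 (mod 17).
    The inverse of 6 mod 17 is 3 (since 6·3 = 18 = 1·17 + 1), so t ≡ 3·4 = 12 ≡ 12 (mod 17).
    Then x = 179 + 1672·12 = 20243, valid modulo lcm(1672, 17) = 28424: x ≡ 20243 (mod 28424).
  Combine with x ≡ 3 (mod 9); new modulus lcm = 255816.
    Write x = 20243 + 28424·t and substitute into x ≡ 3 (mod 9): 28424·t ≡ 3 − 20243 = -20240 (mod 9).
    Reduce coefficients mod 9: 2·t ≡ 1 (mod 9).
    The inverse of 2 mod 9 is 5 (since 2·5 = 10 = 1·9 + 1), so t ≡ 5·1 = 5 ≡ 5 (mod 9).
    Then x = 20243 + 28424·5 = 162363, valid modulo lcm(28424, 9) = 255816: x ≡ 162363 (mod 255816).
Verify against each original: 162363 mod 8 = 3, 162363 mod 11 = 3, 162363 mod 19 = 8, 162363 mod 17 = 13, 162363 mod 9 = 3.

x ≡ 162363 (mod 255816).


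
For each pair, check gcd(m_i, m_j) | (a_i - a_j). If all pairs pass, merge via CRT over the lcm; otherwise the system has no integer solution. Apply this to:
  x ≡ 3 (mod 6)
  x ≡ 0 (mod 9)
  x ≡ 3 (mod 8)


Moduli 6, 9, 8 are not pairwise coprime, so CRT works modulo lcm(m_i) when all pairwise compatibility conditions hold.
Pairwise compatibility: gcd(m_i, m_j) must divide a_i - a_j for every pair.
Merge one congruence at a time:
  Start: x ≡ 3 (mod 6).
  Combine with x ≡ 0 (mod 9): gcd(6, 9) = 3; 0 - 3 = -3, which IS divisible by 3, so compatible.
    Write x = 3 + 6·t and substitute into x ≡ 0 (mod 9): 6·t ≡ 0 − 3 = -3 (mod 9).
    Divide the congruence (and modulus) by g = 3: 2·t ≡ -1 (mod 3).
    Reduce coefficients mod 3: 2·t ≡ 2 (mod 3).
    The inverse of 2 mod 3 is 2 (since 2·2 = 4 = 1·3 + 1), so t ≡ 2·2 = 4 ≡ 1 (mod 3).
    Then x = 3 + 6·1 = 9, valid modulo lcm(6, 9) = 18: x ≡ 9 (mod 18).
  Combine with x ≡ 3 (mod 8): gcd(18, 8) = 2; 3 - 9 = -6, which IS divisible by 2, so compatible.
    Write x = 9 + 18·t and substitute into x ≡ 3 (mod 8): 18·t ≡ 3 − 9 = -6 (mod 8).
    Divide the congruence (and modulus) by g = 2: 9·t ≡ -3 (mod 4).
    Reduce coefficients mod 4: 1·t ≡ 1 (mod 4).
    So t ≡ 1 (mod 4).
    Then x = 9 + 18·1 = 27, valid modulo lcm(18, 8) = 72: x ≡ 27 (mod 72).
Verify: 27 mod 6 = 3, 27 mod 9 = 0, 27 mod 8 = 3.

x ≡ 27 (mod 72).


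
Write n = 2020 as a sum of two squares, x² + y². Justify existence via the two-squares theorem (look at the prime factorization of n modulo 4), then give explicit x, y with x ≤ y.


Step 1: Factor n = 2020 = 2^2 · 5 · 101.
Step 2: Check the mod-4 condition on each prime factor: 2 = 2 (special); 5 ≡ 1 (mod 4), exponent 1; 101 ≡ 1 (mod 4), exponent 1.
All primes ≡ 3 (mod 4) appear to even exponent (or don't appear), so by the two-squares theorem n IS expressible as a sum of two squares.
Step 3: Build a representation. Group n = k² · m with k = 2 and m = 5 · 101 = 505 (a product of primes ≡ 1 (mod 4)); a representation of m scales to one of n via (k·x)² + (k·y)² = k²(x² + y²). Each prime p ≡ 1 (mod 4) is itself a sum of two squares; find a² by testing p − a² for a perfect square:
  5: 5 − 1² = 4 = 2² ⇒ 5 = 1² + 2².
  101: 101 − 1² = 100 = 10² ⇒ 101 = 1² + 10².
  Combine using the Brahmagupta–Fibonacci identity (a² + b²)(c² + d²) = (ac − bd)² + (ad + bc)² = (ac + bd)² + (ad − bc)²:
  5 · 101 = 505: from (1² + 2²)(1² + 10²), take (1·1 − 2·10, 1·10 + 2·1) = (1 − 20, 10 + 2) = (-19, 12); dropping signs (only squares matter) gives (19, 12); check 19² + 12² = 361 + 144 = 505 ✓.
  Scale by k = 2: (2·19, 2·12) = (38, 24).
Step 4: Order so x ≤ y and verify: 24² + 38² = 576 + 1444 = 2020 = n. ✓

n = 2020 = 24² + 38² (one valid representation with x ≤ y).


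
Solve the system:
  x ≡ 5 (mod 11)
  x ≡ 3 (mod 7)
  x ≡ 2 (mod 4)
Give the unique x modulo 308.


Moduli 11, 7, 4 are pairwise coprime; by CRT there is a unique solution modulo M = 11 · 7 · 4 = 308.
Solve pairwise, accumulating the modulus:
  Start with x ≡ 5 (mod 11).
  Combine with x ≡ 3 (mod 7): since gcd(11, 7) = 1, we get a unique residue mod 77.
    Write x = 5 + 11·t and substitute into x ≡ 3 (mod 7): 11·t ≡ 3 − 5 = -2 (mod 7).
    Reduce coefficients mod 7: 4·t ≡ 5 (mod 7).
    The inverse of 4 mod 7 is 2 (since 4·2 = 8 = 1·7 + 1), so t ≡ 2·5 = 10 ≡ 3 (mod 7).
    Then x = 5 + 11·3 = 38, valid modulo lcm(11, 7) = 77: x ≡ 38 (mod 77).
  Combine with x ≡ 2 (mod 4): since gcd(77, 4) = 1, we get a unique residue mod 308.
    Write x = 38 + 77·t and substitute into x ≡ 2 (mod 4): 77·t ≡ 2 − 38 = -36 (mod 4).
    Reduce coefficients mod 4: 1·t ≡ 0 (mod 4).
    So t ≡ 0 (mod 4).
    Then x = 38 + 77·0 = 38, valid modulo lcm(77, 4) = 308: x ≡ 38 (mod 308).
Verify: 38 mod 11 = 5 ✓, 38 mod 7 = 3 ✓, 38 mod 4 = 2 ✓.

x ≡ 38 (mod 308).


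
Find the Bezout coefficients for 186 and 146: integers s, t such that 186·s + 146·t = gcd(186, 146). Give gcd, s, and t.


Euclidean algorithm on (186, 146) — divide until remainder is 0:
  186 = 1 · 146 + 40
  146 = 3 · 40 + 26
  40 = 1 · 26 + 14
  26 = 1 · 14 + 12
  14 = 1 · 12 + 2
  12 = 6 · 2 + 0
gcd(186, 146) = 2.
Track Bezout coefficients alongside the remainders: start with r₀ = 186 = a·1 + b·0 (s = 1, t = 0) and r₁ = 146 = a·0 + b·1 (s = 0, t = 1); each new remainder r_{k+1} = r_{k-1} − q_k·r_k inherits s_{k+1} = s_{k-1} − q_k·s_k, t_{k+1} = t_{k-1} − q_k·t_k, so r_k = a·s_k + b·t_k at every step:
  q = 1: r = 40, s = 1 − 1·0 = 1, t = 0 − 1·1 = -1  (check: 186·1 + 146·(-1) = 40)
  q = 3: r = 26, s = 0 − 3·1 = -3, t = 1 − 3·(-1) = 4  (check: 186·(-3) + 146·4 = 26)
  q = 1: r = 14, s = 1 − 1·(-3) = 4, t = -1 − 1·4 = -5  (check: 186·4 + 146·(-5) = 14)
  q = 1: r = 12, s = -3 − 1·4 = -7, t = 4 − 1·(-5) = 9  (check: 186·(-7) + 146·9 = 12)
  q = 1: r = 2, s = 4 − 1·(-7) = 11, t = -5 − 1·9 = -14  (check: 186·11 + 146·(-14) = 2)
The row with r = 2 (the gcd) gives the Bezout coefficients s = 11, t = -14.
Result: 186 · (11) + 146 · (-14) = 2.

gcd(186, 146) = 2; s = 11, t = -14 (check: 186·11 + 146·(-14) = 2).


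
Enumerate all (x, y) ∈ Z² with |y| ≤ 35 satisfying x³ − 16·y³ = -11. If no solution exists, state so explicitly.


The equation is x³ - 16y³ = -11. For fixed y, x³ = 16·y³ − 11, so a solution requires the RHS to be a perfect cube.
Strategy: iterate y from -35 to 35, compute RHS = 16·y³ − 11, and check whether it is a (positive or negative) perfect cube.
Check small values of y:
  y = 0: RHS = -11 is not a perfect cube.
  y = 1: RHS = 5 is not a perfect cube.
  y = -1: RHS = -27 = (-3)³ ⇒ x = -3 works.
  y = 2: RHS = 117 is not a perfect cube.
  y = -2: RHS = -139 is not a perfect cube.
  y = 3: RHS = 421 is not a perfect cube.
  y = -3: RHS = -443 is not a perfect cube.
Continuing the search up to |y| = 35 finds no further solutions beyond those listed.
Collected solutions: (-3, -1).

Solutions (with |y| ≤ 35): (-3, -1).


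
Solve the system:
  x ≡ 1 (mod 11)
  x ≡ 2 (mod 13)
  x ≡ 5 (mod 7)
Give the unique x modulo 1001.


Moduli 11, 13, 7 are pairwise coprime; by CRT there is a unique solution modulo M = 11 · 13 · 7 = 1001.
Solve pairwise, accumulating the modulus:
  Start with x ≡ 1 (mod 11).
  Combine with x ≡ 2 (mod 13): since gcd(11, 13) = 1, we get a unique residue mod 143.
    Write x = 1 + 11·t and substitute into x ≡ 2 (mod 13): 11·t ≡ 2 − 1 = 1 (mod 13).
    The inverse of 11 mod 13 is 6 (since 11·6 = 66 = 5·13 + 1), so t ≡ 6·1 = 6 ≡ 6 (mod 13).
    Then x = 1 + 11·6 = 67, valid modulo lcm(11, 13) = 143: x ≡ 67 (mod 143).
  Combine with x ≡ 5 (mod 7): since gcd(143, 7) = 1, we get a unique residue mod 1001.
    Write x = 67 + 143·t and substitute into x ≡ 5 (mod 7): 143·t ≡ 5 − 67 = -62 (mod 7).
    Reduce coefficients mod 7: 3·t ≡ 1 (mod 7).
    The inverse of 3 mod 7 is 5 (since 3·5 = 15 = 2·7 + 1), so t ≡ 5·1 = 5 ≡ 5 (mod 7).
    Then x = 67 + 143·5 = 782, valid modulo lcm(143, 7) = 1001: x ≡ 782 (mod 1001).
Verify: 782 mod 11 = 1 ✓, 782 mod 13 = 2 ✓, 782 mod 7 = 5 ✓.

x ≡ 782 (mod 1001).


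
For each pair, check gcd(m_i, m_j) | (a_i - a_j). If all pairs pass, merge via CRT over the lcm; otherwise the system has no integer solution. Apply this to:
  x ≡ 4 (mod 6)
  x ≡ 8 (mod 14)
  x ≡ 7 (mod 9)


Moduli 6, 14, 9 are not pairwise coprime, so CRT works modulo lcm(m_i) when all pairwise compatibility conditions hold.
Pairwise compatibility: gcd(m_i, m_j) must divide a_i - a_j for every pair.
Merge one congruence at a time:
  Start: x ≡ 4 (mod 6).
  Combine with x ≡ 8 (mod 14): gcd(6, 14) = 2; 8 - 4 = 4, which IS divisible by 2, so compatible.
    Write x = 4 + 6·t and substitute into x ≡ 8 (mod 14): 6·t ≡ 8 − 4 = 4 (mod 14).
    Divide the congruence (and modulus) by g = 2: 3·t ≡ 2 (mod 7).
    The inverse of 3 mod 7 is 5 (since 3·5 = 15 = 2·7 + 1), so t ≡ 5·2 = 10 ≡ 3 (mod 7).
    Then x = 4 + 6·3 = 22, valid modulo lcm(6, 14) = 42: x ≡ 22 (mod 42).
  Combine with x ≡ 7 (mod 9): gcd(42, 9) = 3; 7 - 22 = -15, which IS divisible by 3, so compatible.
    Write x = 22 + 42·t and substitute into x ≡ 7 (mod 9): 42·t ≡ 7 − 22 = -15 (mod 9).
    Divide the congruence (and modulus) by g = 3: 14·t ≡ -5 (mod 3).
    Reduce coefficients mod 3: 2·t ≡ 1 (mod 3).
    The inverse of 2 mod 3 is 2 (since 2·2 = 4 = 1·3 + 1), so t ≡ 2·1 = 2 ≡ 2 (mod 3).
    Then x = 22 + 42·2 = 106, valid modulo lcm(42, 9) = 126: x ≡ 106 (mod 126).
Verify: 106 mod 6 = 4, 106 mod 14 = 8, 106 mod 9 = 7.

x ≡ 106 (mod 126).
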